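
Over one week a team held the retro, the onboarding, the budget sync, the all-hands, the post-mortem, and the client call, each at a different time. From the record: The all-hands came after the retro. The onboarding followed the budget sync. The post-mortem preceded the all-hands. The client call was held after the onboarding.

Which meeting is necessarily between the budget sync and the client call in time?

Tracing the constraints gives the budget sync → the onboarding → the client call, so the onboarding sits after the budget sync and before the client call.
No other meeting is forced both after the budget sync and before the client call.

the onboarding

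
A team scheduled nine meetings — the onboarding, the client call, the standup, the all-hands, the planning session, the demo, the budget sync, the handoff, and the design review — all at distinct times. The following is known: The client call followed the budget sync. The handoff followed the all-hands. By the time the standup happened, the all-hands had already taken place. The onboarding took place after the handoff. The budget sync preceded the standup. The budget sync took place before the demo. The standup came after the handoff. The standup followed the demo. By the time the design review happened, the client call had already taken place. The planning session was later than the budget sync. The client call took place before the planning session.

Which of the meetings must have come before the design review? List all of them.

the budget sync, the client call

Directly stated before the design review: the client call.
The budget sync reaches the design review via the budget sync → the client call → the design review.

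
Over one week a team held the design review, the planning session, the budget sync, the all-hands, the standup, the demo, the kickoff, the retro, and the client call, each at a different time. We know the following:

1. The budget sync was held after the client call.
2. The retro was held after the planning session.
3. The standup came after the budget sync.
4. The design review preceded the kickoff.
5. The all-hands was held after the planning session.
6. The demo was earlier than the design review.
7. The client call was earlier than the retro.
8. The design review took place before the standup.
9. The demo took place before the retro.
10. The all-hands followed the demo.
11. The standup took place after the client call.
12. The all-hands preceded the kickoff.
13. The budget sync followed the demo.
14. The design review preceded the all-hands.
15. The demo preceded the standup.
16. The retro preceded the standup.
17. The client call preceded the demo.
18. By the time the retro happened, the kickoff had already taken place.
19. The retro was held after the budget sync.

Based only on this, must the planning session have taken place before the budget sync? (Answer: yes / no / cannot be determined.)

No chain of stated constraints runs from the planning session to the budget sync, and none runs from the budget sync to the planning session either.
So the relative order of the planning session and the budget sync is not fixed by the given facts.

cannot be determined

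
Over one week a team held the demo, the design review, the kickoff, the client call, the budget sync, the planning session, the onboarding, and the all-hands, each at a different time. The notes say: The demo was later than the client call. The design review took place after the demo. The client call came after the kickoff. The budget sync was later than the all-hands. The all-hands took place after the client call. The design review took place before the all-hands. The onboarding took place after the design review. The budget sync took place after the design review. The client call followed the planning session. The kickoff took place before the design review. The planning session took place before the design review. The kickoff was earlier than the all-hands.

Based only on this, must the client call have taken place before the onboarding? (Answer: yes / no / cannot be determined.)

yes

Chain the constraints: the client call → the demo → the design review → the onboarding. Each link is directly stated, so the client call comes before the onboarding.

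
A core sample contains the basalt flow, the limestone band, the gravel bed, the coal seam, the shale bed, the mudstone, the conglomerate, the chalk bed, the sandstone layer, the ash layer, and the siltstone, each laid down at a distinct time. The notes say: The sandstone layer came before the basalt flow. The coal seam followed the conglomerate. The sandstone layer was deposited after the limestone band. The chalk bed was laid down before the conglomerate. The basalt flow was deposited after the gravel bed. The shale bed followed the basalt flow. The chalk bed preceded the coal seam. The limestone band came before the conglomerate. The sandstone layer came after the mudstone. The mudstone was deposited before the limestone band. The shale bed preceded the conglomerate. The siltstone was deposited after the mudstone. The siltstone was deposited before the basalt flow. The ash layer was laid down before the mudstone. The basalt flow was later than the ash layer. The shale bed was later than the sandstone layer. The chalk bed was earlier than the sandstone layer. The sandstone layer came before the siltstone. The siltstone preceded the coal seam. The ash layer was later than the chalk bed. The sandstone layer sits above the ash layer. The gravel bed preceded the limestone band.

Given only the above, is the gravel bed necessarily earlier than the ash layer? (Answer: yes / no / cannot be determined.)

No chain of stated constraints runs from the gravel bed to the ash layer, and none runs from the ash layer to the gravel bed either.
So the relative order of the gravel bed and the ash layer is not fixed by the given facts.

cannot be determined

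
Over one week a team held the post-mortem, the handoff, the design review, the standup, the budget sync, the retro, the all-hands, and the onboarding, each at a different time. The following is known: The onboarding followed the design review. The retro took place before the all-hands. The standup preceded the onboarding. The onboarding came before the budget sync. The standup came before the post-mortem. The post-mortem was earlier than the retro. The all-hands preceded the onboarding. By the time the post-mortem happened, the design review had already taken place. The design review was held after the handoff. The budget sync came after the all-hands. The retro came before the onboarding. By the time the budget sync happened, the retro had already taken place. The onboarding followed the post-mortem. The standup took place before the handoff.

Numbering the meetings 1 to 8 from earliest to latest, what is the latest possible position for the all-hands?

6

The all-hands must come before the budget sync and the onboarding — 2 meetings forced after it.
Everything else can be placed before the all-hands in some valid order, so the all-hands can sit as late as position 8 − 2 = 6.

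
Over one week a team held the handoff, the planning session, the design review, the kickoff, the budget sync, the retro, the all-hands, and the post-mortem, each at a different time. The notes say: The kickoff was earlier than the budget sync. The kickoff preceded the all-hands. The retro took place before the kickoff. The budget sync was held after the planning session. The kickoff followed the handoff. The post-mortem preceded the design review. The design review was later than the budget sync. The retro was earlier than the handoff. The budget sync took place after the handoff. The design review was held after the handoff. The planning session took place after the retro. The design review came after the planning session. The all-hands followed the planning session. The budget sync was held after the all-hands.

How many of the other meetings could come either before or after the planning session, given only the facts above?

3

Forced before the planning session: the retro; forced after the planning session: the all-hands, the budget sync, and the design review.
That leaves the handoff, the kickoff, and the post-mortem with no forced order relative to the planning session — 3.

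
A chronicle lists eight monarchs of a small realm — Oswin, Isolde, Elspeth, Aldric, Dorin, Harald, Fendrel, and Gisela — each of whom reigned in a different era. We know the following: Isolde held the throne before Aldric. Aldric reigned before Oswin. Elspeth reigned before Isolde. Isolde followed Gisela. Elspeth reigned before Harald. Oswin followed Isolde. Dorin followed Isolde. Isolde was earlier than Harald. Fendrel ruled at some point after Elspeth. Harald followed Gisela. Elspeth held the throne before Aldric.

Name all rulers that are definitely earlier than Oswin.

Aldric, Elspeth, Gisela, Isolde

Directly stated before Oswin: Aldric and Isolde.
Elspeth reaches Oswin via Elspeth → Aldric → Oswin.
Gisela reaches Oswin via Gisela → Isolde → Oswin.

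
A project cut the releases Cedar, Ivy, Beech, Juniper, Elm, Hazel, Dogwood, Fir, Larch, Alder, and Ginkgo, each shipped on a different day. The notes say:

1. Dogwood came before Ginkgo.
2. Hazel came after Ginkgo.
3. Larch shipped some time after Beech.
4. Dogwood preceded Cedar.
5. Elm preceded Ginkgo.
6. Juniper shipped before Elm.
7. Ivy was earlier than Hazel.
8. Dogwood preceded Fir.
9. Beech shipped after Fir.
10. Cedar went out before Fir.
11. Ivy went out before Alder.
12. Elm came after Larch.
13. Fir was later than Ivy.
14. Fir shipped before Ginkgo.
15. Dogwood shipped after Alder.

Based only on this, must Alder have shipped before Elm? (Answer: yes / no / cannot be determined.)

Chain the constraints: Alder → Dogwood → Fir → Beech → Larch → Elm. Each link is directly stated, so Alder comes before Elm.

yes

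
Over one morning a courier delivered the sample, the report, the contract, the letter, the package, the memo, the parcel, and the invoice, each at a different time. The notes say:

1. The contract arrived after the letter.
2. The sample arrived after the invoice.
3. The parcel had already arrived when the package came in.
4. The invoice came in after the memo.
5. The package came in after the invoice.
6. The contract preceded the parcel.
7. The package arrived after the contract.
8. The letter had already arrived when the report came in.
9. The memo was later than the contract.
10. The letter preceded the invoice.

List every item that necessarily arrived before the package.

Directly stated before the package: the contract, the invoice, and the parcel.
The letter reaches the package via the letter → the contract → the package.
The memo reaches the package via the memo → the invoice → the package.

the contract, the invoice, the letter, the memo, the parcel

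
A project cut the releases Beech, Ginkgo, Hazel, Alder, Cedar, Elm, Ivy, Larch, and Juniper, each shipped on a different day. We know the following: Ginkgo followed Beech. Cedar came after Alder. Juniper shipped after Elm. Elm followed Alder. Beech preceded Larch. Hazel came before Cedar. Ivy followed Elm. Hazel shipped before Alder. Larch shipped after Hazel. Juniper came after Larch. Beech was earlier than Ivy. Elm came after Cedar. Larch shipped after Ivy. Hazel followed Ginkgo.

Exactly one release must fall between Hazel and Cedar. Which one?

Alder

Tracing the constraints gives Hazel → Alder → Cedar, so Alder sits after Hazel and before Cedar.
No other release is forced both after Hazel and before Cedar.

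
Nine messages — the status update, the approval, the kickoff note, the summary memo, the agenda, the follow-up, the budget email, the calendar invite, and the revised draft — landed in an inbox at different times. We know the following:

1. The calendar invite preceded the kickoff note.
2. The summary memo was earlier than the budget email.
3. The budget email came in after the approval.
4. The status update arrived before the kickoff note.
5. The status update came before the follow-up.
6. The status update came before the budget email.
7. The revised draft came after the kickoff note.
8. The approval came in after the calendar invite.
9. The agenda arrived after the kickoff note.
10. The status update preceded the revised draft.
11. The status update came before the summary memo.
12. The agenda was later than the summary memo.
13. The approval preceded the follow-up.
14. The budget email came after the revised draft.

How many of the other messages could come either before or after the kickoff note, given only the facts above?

Forced before the kickoff note: the calendar invite and the status update; forced after the kickoff note: the agenda, the budget email, and the revised draft.
That leaves the approval, the follow-up, and the summary memo with no forced order relative to the kickoff note — 3.

3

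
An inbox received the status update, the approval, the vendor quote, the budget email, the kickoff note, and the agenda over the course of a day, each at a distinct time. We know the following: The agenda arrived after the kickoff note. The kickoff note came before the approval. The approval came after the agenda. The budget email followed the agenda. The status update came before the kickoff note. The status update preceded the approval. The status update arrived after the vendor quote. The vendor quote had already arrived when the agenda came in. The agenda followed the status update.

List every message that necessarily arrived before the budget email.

Directly stated before the budget email: the agenda.
The kickoff note reaches the budget email via the kickoff note → the agenda → the budget email.
The status update reaches the budget email via the status update → the agenda → the budget email.
The vendor quote reaches the budget email via the vendor quote → the agenda → the budget email.
No chain forces the approval ahead of the budget email.

the agenda, the kickoff note, the status update, the vendor quote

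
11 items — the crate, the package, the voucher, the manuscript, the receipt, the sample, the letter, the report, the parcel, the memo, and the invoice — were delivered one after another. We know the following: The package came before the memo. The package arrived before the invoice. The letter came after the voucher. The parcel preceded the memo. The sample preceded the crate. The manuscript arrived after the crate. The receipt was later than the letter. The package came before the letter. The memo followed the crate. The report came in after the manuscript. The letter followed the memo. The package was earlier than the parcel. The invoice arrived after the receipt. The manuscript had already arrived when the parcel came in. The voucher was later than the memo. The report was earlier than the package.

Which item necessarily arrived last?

the invoice

Every other item has a chain of constraints placing it before the invoice, so the invoice is last.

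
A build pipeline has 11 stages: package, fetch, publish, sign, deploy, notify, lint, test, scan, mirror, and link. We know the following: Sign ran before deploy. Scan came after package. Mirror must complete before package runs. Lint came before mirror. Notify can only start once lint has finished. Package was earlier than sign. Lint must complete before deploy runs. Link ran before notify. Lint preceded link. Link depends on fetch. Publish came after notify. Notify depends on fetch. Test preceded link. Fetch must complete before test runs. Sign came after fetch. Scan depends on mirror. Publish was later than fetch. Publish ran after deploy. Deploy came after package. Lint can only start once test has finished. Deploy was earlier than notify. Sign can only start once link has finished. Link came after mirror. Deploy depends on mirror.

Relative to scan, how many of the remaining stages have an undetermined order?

Forced before scan: fetch, lint, mirror, package, and test.
That leaves deploy, link, notify, publish, and sign with no forced order relative to scan — 5.

5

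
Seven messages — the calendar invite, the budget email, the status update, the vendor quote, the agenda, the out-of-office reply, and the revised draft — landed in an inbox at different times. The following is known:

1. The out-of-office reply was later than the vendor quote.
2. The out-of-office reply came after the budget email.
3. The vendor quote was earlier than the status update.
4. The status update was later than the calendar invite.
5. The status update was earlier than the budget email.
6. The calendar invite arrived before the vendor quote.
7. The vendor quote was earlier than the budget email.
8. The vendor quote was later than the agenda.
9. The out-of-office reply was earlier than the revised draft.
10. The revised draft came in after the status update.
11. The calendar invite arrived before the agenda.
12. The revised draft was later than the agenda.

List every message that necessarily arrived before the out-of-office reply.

the agenda, the budget email, the calendar invite, the status update, the vendor quote

Directly stated before the out-of-office reply: the budget email and the vendor quote.
The agenda reaches the out-of-office reply via the agenda → the vendor quote → the out-of-office reply.
The calendar invite reaches the out-of-office reply via the calendar invite → the vendor quote → the out-of-office reply.
The status update reaches the out-of-office reply via the status update → the budget email → the out-of-office reply.
No chain forces the revised draft ahead of the out-of-office reply.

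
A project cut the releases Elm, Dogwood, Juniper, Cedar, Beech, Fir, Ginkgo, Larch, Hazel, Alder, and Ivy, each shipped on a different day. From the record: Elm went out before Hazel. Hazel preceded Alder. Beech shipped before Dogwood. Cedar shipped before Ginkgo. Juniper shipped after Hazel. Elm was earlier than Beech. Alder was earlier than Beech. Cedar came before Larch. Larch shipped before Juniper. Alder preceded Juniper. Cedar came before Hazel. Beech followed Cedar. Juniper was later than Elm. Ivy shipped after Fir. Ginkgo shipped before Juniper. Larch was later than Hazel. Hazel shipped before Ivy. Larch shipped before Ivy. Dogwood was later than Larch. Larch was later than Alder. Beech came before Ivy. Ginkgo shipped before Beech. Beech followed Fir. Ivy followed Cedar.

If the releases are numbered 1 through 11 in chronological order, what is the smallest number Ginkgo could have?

2

Cedar must come before Ginkgo — 1 forced predecessor.
Nothing else is forced ahead of Ginkgo, so its earliest slot is position 1 + 1 = 2.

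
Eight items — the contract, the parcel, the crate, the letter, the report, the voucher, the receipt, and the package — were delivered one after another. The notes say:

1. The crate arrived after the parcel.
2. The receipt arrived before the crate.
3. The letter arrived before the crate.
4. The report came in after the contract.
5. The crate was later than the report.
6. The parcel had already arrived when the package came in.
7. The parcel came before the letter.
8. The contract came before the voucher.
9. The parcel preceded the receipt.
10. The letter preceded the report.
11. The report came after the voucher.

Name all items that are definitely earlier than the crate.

Directly stated before the crate: the letter, the parcel, the receipt, and the report.
The contract reaches the crate via the contract → the report → the crate.
The voucher reaches the crate via the voucher → the report → the crate.

the contract, the letter, the parcel, the receipt, the report, the voucher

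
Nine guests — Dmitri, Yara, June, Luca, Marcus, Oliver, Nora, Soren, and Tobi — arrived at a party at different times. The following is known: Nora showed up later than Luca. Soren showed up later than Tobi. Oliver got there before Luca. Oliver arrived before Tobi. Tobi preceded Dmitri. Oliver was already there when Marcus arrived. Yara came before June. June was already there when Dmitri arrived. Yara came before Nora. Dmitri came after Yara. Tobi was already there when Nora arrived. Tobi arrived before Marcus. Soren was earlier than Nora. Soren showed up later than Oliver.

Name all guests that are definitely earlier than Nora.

Luca, Oliver, Soren, Tobi, Yara

Directly stated before Nora: Luca, Soren, Tobi, and Yara.
Oliver reaches Nora via Oliver → Soren → Nora.
No chain forces Marcus (or any of the others) ahead of Nora.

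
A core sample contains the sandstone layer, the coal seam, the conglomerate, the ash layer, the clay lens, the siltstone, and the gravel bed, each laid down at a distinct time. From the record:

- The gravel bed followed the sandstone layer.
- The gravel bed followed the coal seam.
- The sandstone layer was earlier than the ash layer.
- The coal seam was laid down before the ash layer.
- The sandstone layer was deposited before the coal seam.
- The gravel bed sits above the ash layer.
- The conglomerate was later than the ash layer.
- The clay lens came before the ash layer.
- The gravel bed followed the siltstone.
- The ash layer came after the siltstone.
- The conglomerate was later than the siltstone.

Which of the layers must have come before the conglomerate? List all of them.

the ash layer, the clay lens, the coal seam, the sandstone layer, the siltstone

Directly stated before the conglomerate: the ash layer and the siltstone.
The clay lens reaches the conglomerate via the clay lens → the ash layer → the conglomerate.
The coal seam reaches the conglomerate via the coal seam → the ash layer → the conglomerate.
The sandstone layer reaches the conglomerate via the sandstone layer → the ash layer → the conglomerate.
No chain forces the gravel bed ahead of the conglomerate.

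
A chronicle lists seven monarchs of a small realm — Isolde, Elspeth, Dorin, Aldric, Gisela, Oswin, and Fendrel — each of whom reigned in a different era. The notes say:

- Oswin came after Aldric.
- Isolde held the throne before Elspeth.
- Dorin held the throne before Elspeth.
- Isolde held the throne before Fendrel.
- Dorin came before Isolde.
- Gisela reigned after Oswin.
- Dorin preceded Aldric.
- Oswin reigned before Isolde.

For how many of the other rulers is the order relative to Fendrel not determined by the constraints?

2

Forced before Fendrel: Aldric, Dorin, Isolde, and Oswin.
That leaves Elspeth and Gisela with no forced order relative to Fendrel — 2.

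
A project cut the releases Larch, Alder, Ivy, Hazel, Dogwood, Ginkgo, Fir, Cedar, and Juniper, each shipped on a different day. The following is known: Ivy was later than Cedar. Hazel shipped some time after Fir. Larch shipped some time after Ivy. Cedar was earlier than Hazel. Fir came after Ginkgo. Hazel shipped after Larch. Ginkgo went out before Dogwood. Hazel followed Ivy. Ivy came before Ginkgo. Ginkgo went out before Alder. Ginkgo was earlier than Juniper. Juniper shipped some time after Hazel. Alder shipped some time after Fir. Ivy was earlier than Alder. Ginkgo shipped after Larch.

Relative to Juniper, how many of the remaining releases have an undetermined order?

2

Forced before Juniper: Cedar, Fir, Ginkgo, Hazel, Ivy, and Larch.
That leaves Alder and Dogwood with no forced order relative to Juniper — 2.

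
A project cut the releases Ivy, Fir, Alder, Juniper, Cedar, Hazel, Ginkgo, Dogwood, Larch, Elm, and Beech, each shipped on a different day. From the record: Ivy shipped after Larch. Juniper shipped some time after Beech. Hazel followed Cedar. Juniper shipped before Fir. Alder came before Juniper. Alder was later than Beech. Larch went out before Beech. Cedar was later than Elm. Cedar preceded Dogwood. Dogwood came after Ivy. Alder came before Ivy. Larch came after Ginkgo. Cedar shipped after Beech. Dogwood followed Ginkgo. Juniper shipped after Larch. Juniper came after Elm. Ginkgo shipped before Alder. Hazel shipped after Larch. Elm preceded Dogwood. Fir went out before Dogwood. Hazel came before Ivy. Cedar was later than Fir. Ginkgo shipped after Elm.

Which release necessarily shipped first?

Elm has a chain of constraints placing it before every other release, so Elm must be first.

Elm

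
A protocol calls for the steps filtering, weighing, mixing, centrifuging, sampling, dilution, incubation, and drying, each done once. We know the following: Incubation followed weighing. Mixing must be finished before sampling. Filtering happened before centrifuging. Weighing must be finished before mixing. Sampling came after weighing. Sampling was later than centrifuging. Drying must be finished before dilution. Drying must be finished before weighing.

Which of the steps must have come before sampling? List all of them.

Directly stated before sampling: centrifuging, mixing, and weighing.
Drying reaches sampling via drying → weighing → sampling.
Filtering reaches sampling via filtering → centrifuging → sampling.
No chain forces dilution (or any of the others) ahead of sampling.

centrifuging, drying, filtering, mixing, weighing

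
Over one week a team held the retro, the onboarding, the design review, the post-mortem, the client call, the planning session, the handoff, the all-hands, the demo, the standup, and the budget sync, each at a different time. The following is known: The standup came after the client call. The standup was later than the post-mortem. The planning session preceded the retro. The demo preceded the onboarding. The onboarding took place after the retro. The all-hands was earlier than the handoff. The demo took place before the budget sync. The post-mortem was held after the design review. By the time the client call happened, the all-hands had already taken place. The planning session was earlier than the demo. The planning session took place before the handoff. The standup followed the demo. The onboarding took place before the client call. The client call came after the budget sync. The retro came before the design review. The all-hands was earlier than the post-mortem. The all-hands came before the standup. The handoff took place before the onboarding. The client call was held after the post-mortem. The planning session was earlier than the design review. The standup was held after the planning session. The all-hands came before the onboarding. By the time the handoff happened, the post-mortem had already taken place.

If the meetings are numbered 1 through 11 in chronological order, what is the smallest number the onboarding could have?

8

The all-hands, the demo, the design review, the handoff, the planning session, the post-mortem, and the retro must all come before the onboarding — 7 forced predecessors.
Nothing else is forced ahead of the onboarding, so its earliest slot is position 7 + 1 = 8.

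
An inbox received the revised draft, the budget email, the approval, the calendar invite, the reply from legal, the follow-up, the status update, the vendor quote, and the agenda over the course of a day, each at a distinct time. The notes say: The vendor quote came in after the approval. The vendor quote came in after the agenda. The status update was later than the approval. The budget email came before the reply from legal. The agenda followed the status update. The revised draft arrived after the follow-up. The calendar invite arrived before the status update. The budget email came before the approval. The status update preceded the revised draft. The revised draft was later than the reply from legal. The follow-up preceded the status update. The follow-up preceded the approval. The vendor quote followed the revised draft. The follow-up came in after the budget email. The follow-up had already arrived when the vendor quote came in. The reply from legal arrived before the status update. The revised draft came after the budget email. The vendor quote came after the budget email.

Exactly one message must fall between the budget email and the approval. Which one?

Tracing the constraints gives the budget email → the follow-up → the approval, so the follow-up sits after the budget email and before the approval.
No other message is forced both after the budget email and before the approval.

the follow-up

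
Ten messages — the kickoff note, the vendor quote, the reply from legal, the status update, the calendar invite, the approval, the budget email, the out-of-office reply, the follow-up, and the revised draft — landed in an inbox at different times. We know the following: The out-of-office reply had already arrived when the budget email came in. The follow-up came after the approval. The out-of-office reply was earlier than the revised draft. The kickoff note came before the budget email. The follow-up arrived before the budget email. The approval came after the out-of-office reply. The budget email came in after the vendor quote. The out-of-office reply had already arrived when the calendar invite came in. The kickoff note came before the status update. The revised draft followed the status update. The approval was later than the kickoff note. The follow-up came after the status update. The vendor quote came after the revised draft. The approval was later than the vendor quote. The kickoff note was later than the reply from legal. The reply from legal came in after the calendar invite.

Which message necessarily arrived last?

Every other message has a chain of constraints placing it before the budget email, so the budget email is last.

the budget email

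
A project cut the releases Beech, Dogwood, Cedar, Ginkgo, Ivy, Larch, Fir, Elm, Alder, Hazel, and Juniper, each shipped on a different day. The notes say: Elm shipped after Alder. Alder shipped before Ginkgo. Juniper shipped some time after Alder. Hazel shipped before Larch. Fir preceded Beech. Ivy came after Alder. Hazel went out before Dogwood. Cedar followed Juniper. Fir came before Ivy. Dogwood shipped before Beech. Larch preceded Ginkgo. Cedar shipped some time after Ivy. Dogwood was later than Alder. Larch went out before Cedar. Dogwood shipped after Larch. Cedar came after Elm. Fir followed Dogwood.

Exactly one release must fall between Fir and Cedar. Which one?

Tracing the constraints gives Fir → Ivy → Cedar, so Ivy sits after Fir and before Cedar.
No other release is forced both after Fir and before Cedar.

Ivy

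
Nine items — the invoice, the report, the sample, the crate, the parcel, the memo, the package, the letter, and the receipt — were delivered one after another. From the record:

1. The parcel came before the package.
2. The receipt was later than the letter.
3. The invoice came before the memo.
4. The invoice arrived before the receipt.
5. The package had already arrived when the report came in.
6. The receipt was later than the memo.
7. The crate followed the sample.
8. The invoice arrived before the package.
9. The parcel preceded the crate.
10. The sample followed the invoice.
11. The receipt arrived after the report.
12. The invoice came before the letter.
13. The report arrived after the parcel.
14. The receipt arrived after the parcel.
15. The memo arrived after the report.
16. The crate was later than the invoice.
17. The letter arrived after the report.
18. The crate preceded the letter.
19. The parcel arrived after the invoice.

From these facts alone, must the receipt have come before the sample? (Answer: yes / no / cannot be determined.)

no

Tracing the constraints gives the sample → the crate → the letter → the receipt, so the sample must come before the receipt.
That means the receipt cannot be before the sample.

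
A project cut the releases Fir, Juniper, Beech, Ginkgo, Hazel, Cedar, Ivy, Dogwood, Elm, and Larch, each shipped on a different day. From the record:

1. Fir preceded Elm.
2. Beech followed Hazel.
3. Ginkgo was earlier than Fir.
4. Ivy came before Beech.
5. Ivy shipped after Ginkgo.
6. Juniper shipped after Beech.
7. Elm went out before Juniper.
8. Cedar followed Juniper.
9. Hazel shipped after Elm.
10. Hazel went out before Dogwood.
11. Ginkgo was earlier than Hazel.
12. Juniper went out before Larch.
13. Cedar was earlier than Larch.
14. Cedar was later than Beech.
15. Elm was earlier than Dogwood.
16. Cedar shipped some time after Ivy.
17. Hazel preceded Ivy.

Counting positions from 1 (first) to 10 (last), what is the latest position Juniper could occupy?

8

Juniper must come before Cedar and Larch — 2 releases forced after it.
Everything else can be placed before Juniper in some valid order, so Juniper can sit as late as position 10 − 2 = 8.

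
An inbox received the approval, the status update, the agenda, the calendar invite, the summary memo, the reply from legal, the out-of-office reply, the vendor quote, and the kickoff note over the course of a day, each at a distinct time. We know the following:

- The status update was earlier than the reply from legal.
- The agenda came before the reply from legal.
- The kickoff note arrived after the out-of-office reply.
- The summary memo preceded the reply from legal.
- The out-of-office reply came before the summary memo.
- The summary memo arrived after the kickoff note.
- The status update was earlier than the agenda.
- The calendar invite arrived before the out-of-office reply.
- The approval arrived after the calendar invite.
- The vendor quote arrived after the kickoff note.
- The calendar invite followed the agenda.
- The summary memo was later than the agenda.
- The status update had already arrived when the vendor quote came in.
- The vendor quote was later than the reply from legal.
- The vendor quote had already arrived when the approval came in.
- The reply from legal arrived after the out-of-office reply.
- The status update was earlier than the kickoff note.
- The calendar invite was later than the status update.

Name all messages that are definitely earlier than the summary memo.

Directly stated before the summary memo: the agenda, the kickoff note, and the out-of-office reply.
The calendar invite reaches the summary memo via the calendar invite → the out-of-office reply → the summary memo.
The status update reaches the summary memo via the status update → the kickoff note → the summary memo.
No chain forces the approval (or any of the others) ahead of the summary memo.

the agenda, the calendar invite, the kickoff note, the out-of-office reply, the status update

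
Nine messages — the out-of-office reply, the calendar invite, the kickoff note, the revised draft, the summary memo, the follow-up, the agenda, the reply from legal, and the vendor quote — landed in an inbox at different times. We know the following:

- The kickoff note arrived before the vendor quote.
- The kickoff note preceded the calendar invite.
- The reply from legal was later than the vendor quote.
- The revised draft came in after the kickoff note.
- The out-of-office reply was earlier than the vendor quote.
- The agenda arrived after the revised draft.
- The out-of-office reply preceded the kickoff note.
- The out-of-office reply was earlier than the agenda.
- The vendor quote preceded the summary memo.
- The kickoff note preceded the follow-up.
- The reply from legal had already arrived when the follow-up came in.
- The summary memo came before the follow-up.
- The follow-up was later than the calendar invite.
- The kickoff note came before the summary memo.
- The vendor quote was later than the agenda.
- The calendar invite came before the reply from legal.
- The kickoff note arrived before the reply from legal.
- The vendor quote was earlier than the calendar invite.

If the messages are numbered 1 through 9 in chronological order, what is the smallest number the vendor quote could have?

5

The agenda, the kickoff note, the out-of-office reply, and the revised draft must all come before the vendor quote — 4 forced predecessors.
Nothing else is forced ahead of the vendor quote, so its earliest slot is position 4 + 1 = 5.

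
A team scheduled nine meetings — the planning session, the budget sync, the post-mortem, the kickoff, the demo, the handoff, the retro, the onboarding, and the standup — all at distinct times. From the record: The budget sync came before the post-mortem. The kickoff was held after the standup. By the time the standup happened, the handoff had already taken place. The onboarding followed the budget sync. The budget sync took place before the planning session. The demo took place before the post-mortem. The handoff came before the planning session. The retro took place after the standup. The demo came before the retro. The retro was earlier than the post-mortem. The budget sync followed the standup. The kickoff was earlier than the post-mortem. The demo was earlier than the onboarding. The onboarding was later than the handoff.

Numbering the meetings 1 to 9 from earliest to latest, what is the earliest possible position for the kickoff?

The handoff and the standup must both come before the kickoff — 2 forced predecessors.
Nothing else is forced ahead of the kickoff, so its earliest slot is position 2 + 1 = 3.

3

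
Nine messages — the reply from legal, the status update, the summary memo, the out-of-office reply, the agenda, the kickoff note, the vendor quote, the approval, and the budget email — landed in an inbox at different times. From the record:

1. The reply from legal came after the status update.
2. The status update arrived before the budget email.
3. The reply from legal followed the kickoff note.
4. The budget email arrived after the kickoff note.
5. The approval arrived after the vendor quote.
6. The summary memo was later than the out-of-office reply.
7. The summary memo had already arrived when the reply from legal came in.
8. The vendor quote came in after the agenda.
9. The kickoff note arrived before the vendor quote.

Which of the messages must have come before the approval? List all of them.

Directly stated before the approval: the vendor quote.
The agenda reaches the approval via the agenda → the vendor quote → the approval.
The kickoff note reaches the approval via the kickoff note → the vendor quote → the approval.

the agenda, the kickoff note, the vendor quote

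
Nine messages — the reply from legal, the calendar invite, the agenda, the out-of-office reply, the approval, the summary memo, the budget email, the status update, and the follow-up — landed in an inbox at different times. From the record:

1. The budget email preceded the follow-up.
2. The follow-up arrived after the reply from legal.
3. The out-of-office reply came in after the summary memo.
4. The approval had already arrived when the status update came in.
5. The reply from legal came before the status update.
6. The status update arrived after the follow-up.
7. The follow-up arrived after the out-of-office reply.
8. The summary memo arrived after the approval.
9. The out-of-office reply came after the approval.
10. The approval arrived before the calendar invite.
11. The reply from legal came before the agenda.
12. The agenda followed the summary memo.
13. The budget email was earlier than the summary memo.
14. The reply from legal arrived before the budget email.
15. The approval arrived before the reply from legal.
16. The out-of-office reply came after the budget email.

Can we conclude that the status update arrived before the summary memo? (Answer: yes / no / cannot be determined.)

Tracing the constraints gives the summary memo → the out-of-office reply → the follow-up → the status update, so the summary memo must come before the status update.
That means the status update cannot be before the summary memo.

no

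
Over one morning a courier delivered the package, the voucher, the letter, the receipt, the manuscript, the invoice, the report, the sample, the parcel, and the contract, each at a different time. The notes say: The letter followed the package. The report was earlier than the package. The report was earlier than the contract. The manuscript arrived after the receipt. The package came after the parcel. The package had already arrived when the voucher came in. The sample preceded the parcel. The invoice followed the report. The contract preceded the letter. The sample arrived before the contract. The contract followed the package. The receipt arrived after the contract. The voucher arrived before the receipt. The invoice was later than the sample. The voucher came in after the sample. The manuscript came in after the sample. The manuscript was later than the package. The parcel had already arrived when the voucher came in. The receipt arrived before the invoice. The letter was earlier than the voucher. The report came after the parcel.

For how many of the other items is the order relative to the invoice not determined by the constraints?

1

Forced before the invoice: the contract, the letter, the package, the parcel, the receipt, the report, the sample, and the voucher.
That leaves the manuscript with no forced order relative to the invoice — 1.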